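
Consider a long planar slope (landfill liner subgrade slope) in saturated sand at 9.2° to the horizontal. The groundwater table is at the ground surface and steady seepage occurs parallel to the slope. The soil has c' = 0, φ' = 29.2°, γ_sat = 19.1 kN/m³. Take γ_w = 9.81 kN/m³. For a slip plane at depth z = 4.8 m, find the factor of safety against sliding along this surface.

With seepage parallel to the slope and the water table at the surface, the effective normal stress on the slip plane uses the buoyant unit weight γ' = γ_sat − γ_w while the driving shear stress uses γ_sat:
FS = [c' + γ' z cos²β tanφ'] / [γ_sat z sinβ cosβ]
(For c' = 0 this reduces to FS = (γ'/γ_sat)·tanφ'/tanβ.)
γ' = 19.1 − 9.81 = 9.29 kN/m³
Numerator = 0.0 + 9.29·4.8·cos²9.2°·tan29.2° = 0.0 + 9.29·4.8·0.9744·0.5589 = 24.285 kPa
Denominator = 19.1·4.8·sin9.2°·cos9.2° = 19.1·4.8·0.1599·0.9871 = 14.469 kPa
FS = 24.285 / 14.469 = 1.678

FS = 1.68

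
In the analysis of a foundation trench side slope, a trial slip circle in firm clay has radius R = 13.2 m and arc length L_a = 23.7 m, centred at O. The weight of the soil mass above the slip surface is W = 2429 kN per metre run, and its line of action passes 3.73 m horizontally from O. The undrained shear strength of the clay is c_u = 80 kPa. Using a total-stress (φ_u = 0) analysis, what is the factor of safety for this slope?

Taking moments about the centre O, the resisting moment is provided by the undrained shear strength acting along the arc:
M_R = c_u·L_a·R = 80·23.70·13.2 = 25027.2 kN·m/m
M_D = W·d = 2429·3.73 = 9060.2 kN·m/m
FS = M_R / M_D = 25027.2 / 9060.2 = 2.762

FS = 2.76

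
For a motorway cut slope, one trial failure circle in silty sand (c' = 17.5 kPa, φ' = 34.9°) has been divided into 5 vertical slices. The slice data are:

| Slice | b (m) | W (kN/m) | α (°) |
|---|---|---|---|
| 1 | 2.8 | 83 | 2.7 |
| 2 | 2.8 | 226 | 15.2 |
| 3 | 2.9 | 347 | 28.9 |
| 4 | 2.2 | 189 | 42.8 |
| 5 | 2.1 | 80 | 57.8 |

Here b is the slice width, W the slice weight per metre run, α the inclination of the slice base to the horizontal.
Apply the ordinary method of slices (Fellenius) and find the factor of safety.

FS = 1.94

Ordinary method of slices: FS = Σ[c'·Δl_i + (W_i cosα_i)·tanφ'] / Σ W_i sinα_i, with Δl_i = b_i / cosα_i.
Slice 1: Δl = 2.8/cos2.7° = 2.803 m; N'_1 = 83·cos2.7° = 82.9; c'Δl = 49.05; W sinα = 3.9
Slice 2: Δl = 2.8/cos15.2° = 2.902 m; N'_2 = 226·cos15.2° = 218.1; c'Δl = 50.78; W sinα = 59.3
Slice 3: Δl = 2.9/cos28.9° = 3.313 m; N'_3 = 347·cos28.9° = 303.8; c'Δl = 57.97; W sinα = 167.7
Slice 4: Δl = 2.2/cos42.8° = 2.998 m; N'_4 = 189·cos42.8° = 138.7; c'Δl = 52.47; W sinα = 128.4
Slice 5: Δl = 2.1/cos57.8° = 3.941 m; N'_5 = 80·cos57.8° = 42.6; c'Δl = 68.97; W sinα = 67.7
Σc'Δl = 279.2 kN/m; ΣN' = 786.1 kN/m; ΣW sinα = 427.0 kN/m
Resisting = 279.2 + 786.1·tan34.9° = 279.2 + 548.4 = 827.6 kN/m
FS = 827.6 / 427.0 = 1.938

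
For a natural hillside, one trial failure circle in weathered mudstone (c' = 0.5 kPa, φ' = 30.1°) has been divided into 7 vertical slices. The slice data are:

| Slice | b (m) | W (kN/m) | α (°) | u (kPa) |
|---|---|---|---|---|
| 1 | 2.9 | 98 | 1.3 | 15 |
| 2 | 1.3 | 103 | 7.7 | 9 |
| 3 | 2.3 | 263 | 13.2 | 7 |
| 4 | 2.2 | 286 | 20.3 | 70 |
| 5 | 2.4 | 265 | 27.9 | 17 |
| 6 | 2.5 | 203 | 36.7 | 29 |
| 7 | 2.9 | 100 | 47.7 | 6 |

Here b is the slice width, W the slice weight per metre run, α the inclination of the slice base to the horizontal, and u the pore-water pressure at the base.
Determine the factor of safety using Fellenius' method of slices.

FS = 0.95

Ordinary method of slices: FS = Σ[c'·Δl_i + (W_i cosα_i − u_i·Δl_i)·tanφ'] / Σ W_i sinα_i, with Δl_i = b_i / cosα_i.
Slice 1: Δl = 2.9/cos1.3° = 2.901 m; N'_1 = 98·cos1.3° − 15·2.901 = 54.5; c'Δl = 1.45; W sinα = 2.2
Slice 2: Δl = 1.3/cos7.7° = 1.312 m; N'_2 = 103·cos7.7° − 9·1.312 = 90.3; c'Δl = 0.66; W sinα = 13.8
Slice 3: Δl = 2.3/cos13.2° = 2.362 m; N'_3 = 263·cos13.2° − 7·2.362 = 239.5; c'Δl = 1.18; W sinα = 60.1
Slice 4: Δl = 2.2/cos20.3° = 2.346 m; N'_4 = 286·cos20.3° − 70·2.346 = 104.0; c'Δl = 1.17; W sinα = 99.2
Slice 5: Δl = 2.4/cos27.9° = 2.716 m; N'_5 = 265·cos27.9° − 17·2.716 = 188.0; c'Δl = 1.36; W sinα = 124.0
Slice 6: Δl = 2.5/cos36.7° = 3.118 m; N'_6 = 203·cos36.7° − 29·3.118 = 72.3; c'Δl = 1.56; W sinα = 121.3
Slice 7: Δl = 2.9/cos47.7° = 4.309 m; N'_7 = 100·cos47.7° − 6·4.309 = 41.4; c'Δl = 2.15; W sinα = 74.0
Σc'Δl = 9.5 kN/m; ΣN' = 790.1 kN/m; ΣW sinα = 494.6 kN/m
Resisting = 9.5 + 790.1·tan30.1° = 9.5 + 458.0 = 467.5 kN/m
FS = 467.5 / 494.6 = 0.945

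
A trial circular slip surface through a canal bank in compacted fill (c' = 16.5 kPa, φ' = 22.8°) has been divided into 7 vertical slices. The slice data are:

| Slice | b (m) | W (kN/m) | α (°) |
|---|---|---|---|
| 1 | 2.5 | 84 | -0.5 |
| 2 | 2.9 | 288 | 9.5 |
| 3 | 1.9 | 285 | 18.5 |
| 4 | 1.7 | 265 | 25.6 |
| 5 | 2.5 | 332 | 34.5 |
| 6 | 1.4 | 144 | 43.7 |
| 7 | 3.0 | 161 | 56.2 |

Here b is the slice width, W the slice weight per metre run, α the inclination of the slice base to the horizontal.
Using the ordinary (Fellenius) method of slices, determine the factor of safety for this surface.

Ordinary method of slices: FS = Σ[c'·Δl_i + (W_i cosα_i)·tanφ'] / Σ W_i sinα_i, with Δl_i = b_i / cosα_i.
Slice 1: Δl = 2.5/cos(-0.5°) = 2.500 m; N'_1 = 84·cos(-0.5°) = 84.0; c'Δl = 41.25; W sinα = -0.7
Slice 2: Δl = 2.9/cos9.5° = 2.940 m; N'_2 = 288·cos9.5° = 284.1; c'Δl = 48.52; W sinα = 47.5
Slice 3: Δl = 1.9/cos18.5° = 2.004 m; N'_3 = 285·cos18.5° = 270.3; c'Δl = 33.06; W sinα = 90.4
Slice 4: Δl = 1.7/cos25.6° = 1.885 m; N'_4 = 265·cos25.6° = 239.0; c'Δl = 31.10; W sinα = 114.5
Slice 5: Δl = 2.5/cos34.5° = 3.034 m; N'_5 = 332·cos34.5° = 273.6; c'Δl = 50.05; W sinα = 188.0
Slice 6: Δl = 1.4/cos43.7° = 1.936 m; N'_6 = 144·cos43.7° = 104.1; c'Δl = 31.95; W sinα = 99.5
Slice 7: Δl = 3.0/cos56.2° = 5.393 m; N'_7 = 161·cos56.2° = 89.6; c'Δl = 88.98; W sinα = 133.8
Σc'Δl = 324.9 kN/m; ΣN' = 1344.6 kN/m; ΣW sinα = 673.1 kN/m
Resisting = 324.9 + 1344.6·tan22.8° = 324.9 + 565.2 = 890.1 kN/m
FS = 890.1 / 673.1 = 1.323

FS = 1.32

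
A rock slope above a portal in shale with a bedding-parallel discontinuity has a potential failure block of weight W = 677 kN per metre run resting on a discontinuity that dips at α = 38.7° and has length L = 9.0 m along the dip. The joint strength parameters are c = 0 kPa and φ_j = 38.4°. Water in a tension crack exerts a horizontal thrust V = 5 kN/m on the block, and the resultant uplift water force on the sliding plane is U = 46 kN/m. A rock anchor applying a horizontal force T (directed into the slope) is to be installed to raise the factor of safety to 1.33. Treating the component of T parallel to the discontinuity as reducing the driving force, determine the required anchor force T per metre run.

T = 123 kN/m

Resolving forces along and normal to the sliding plane, with the horizontal anchor force T adding T·sinα to the effective normal force and T·cosα acting up the plane against the driving force:
FS = [cL + (W cosα − U − V sinα + T sinα) tanφ_j] / [W sinα + V cosα − T cosα]
Without the anchor: N' = 479.2 kN/m, driving T_d = 427.2 kN/m, resisting R = 0·9.0 + 479.2·tan38.4° = 379.8 kN/m, FS = 0.89.
Setting FS = 1.33 and solving for T:
1.33·(427.2 − T cos38.7°) = 379.8 + T sin38.7°·tan38.4°
T·(sin38.7°·tan38.4° + 1.33·cos38.7°) = 1.33·427.2 − 379.8
T·(0.6252·0.7926 + 1.33·0.7804) = 568.2 − 379.8 = 188.3
T·1.5335 = 188.3
T = 122.8 kN/m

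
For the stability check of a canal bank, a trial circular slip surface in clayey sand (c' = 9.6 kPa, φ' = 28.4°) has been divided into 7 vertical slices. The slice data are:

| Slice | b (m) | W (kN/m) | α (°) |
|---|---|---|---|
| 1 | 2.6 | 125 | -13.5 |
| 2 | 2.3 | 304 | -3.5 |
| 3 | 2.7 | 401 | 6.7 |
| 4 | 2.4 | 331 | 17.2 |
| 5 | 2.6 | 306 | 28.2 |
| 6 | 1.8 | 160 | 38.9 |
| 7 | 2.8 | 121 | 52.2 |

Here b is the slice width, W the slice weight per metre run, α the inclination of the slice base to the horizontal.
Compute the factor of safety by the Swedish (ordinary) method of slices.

FS = 2.43

Ordinary method of slices: FS = Σ[c'·Δl_i + (W_i cosα_i)·tanφ'] / Σ W_i sinα_i, with Δl_i = b_i / cosα_i.
Slice 1: Δl = 2.6/cos(-13.5°) = 2.674 m; N'_1 = 125·cos(-13.5°) = 121.5; c'Δl = 25.67; W sinα = -29.2
Slice 2: Δl = 2.3/cos(-3.5°) = 2.304 m; N'_2 = 304·cos(-3.5°) = 303.4; c'Δl = 22.12; W sinα = -18.6
Slice 3: Δl = 2.7/cos6.7° = 2.719 m; N'_3 = 401·cos6.7° = 398.3; c'Δl = 26.10; W sinα = 46.8
Slice 4: Δl = 2.4/cos17.2° = 2.512 m; N'_4 = 331·cos17.2° = 316.2; c'Δl = 24.12; W sinα = 97.9
Slice 5: Δl = 2.6/cos28.2° = 2.950 m; N'_5 = 306·cos28.2° = 269.7; c'Δl = 28.32; W sinα = 144.6
Slice 6: Δl = 1.8/cos38.9° = 2.313 m; N'_6 = 160·cos38.9° = 124.5; c'Δl = 22.20; W sinα = 100.5
Slice 7: Δl = 2.8/cos52.2° = 4.568 m; N'_7 = 121·cos52.2° = 74.2; c'Δl = 43.86; W sinα = 95.6
Σc'Δl = 192.4 kN/m; ΣN' = 1607.8 kN/m; ΣW sinα = 437.6 kN/m
Resisting = 192.4 + 1607.8·tan28.4° = 192.4 + 869.3 = 1061.7 kN/m
FS = 1061.7 / 437.6 = 2.426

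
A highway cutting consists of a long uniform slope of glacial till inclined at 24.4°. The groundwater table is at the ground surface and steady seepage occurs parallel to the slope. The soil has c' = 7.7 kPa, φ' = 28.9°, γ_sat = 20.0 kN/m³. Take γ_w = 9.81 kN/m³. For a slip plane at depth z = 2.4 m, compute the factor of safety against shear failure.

FS = 1.05

With seepage parallel to the slope and the water table at the surface, the effective normal stress on the slip plane uses the buoyant unit weight γ' = γ_sat − γ_w while the driving shear stress uses γ_sat:
FS = [c' + γ' z cos²β tanφ'] / [γ_sat z sinβ cosβ]
γ' = 20.0 − 9.81 = 10.19 kN/m³
Numerator = 7.7 + 10.19·2.4·cos²24.4°·tan28.9° = 7.7 + 10.19·2.4·0.8293·0.5520 = 18.897 kPa
Denominator = 20.0·2.4·sin24.4°·cos24.4° = 20.0·2.4·0.4131·0.9107 = 18.058 kPa
FS = 18.897 / 18.058 = 1.046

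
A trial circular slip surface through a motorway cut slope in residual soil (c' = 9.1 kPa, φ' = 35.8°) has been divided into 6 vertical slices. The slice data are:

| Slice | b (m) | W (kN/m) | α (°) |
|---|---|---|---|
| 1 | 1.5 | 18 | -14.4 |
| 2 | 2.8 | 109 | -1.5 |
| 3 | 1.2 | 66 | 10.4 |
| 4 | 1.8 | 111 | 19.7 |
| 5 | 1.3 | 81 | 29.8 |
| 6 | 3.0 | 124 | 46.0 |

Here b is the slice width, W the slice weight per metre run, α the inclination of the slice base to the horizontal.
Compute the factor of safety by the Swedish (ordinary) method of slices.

FS = 2.61

Ordinary method of slices: FS = Σ[c'·Δl_i + (W_i cosα_i)·tanφ'] / Σ W_i sinα_i, with Δl_i = b_i / cosα_i.
Slice 1: Δl = 1.5/cos(-14.4°) = 1.549 m; N'_1 = 18·cos(-14.4°) = 17.4; c'Δl = 14.09; W sinα = -4.5
Slice 2: Δl = 2.8/cos(-1.5°) = 2.801 m; N'_2 = 109·cos(-1.5°) = 109.0; c'Δl = 25.49; W sinα = -2.9
Slice 3: Δl = 1.2/cos10.4° = 1.220 m; N'_3 = 66·cos10.4° = 64.9; c'Δl = 11.10; W sinα = 11.9
Slice 4: Δl = 1.8/cos19.7° = 1.912 m; N'_4 = 111·cos19.7° = 104.5; c'Δl = 17.40; W sinα = 37.4
Slice 5: Δl = 1.3/cos29.8° = 1.498 m; N'_5 = 81·cos29.8° = 70.3; c'Δl = 13.63; W sinα = 40.3
Slice 6: Δl = 3.0/cos46.0° = 4.319 m; N'_6 = 124·cos46.0° = 86.1; c'Δl = 39.30; W sinα = 89.2
Σc'Δl = 121.0 kN/m; ΣN' = 452.2 kN/m; ΣW sinα = 171.5 kN/m
Resisting = 121.0 + 452.2·tan35.8° = 121.0 + 326.2 = 447.2 kN/m
FS = 447.2 / 171.5 = 2.608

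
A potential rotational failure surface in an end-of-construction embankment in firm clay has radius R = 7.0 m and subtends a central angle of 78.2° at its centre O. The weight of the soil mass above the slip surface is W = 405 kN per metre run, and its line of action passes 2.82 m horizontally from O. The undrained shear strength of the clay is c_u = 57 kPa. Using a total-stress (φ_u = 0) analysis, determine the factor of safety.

Taking moments about the centre O, the resisting moment is provided by the undrained shear strength acting along the arc:
Arc length L_a = R·θ = 7.0·(78.2°·π/180) = 7.0·1.3648 = 9.55 m
M_R = c_u·L_a·R = 57·9.55·7.0 = 3812.0 kN·m/m
M_D = W·d = 405·2.82 = 1142.1 kN·m/m
FS = M_R / M_D = 3812.0 / 1142.1 = 3.338

FS = 3.34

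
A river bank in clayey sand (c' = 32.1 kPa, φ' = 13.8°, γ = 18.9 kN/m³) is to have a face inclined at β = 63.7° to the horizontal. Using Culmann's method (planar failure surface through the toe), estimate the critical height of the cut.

H_c = 16.62 m

Culmann's analysis gives the critical failure plane at α_cr = (β + φ')/2 = (63.7 + 13.8)/2 = 38.8°, and the critical height
H_c = (4c'/γ) · sinβ cosφ' / [1 − cos(β − φ')]
    = (4·32.1/18.9) · sin63.7°·cos13.8° / [1 − cos(49.9°)]
    = 6.794 · 0.8965·0.9711 / [1 − 0.6441]
    = 6.794 · 0.8706 / 0.3559
    = 16.62 m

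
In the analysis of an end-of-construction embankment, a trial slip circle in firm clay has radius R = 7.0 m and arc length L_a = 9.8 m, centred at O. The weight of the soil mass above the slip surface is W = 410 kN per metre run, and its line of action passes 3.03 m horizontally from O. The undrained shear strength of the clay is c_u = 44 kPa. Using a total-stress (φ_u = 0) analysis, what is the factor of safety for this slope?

FS = 2.43

Taking moments about the centre O, the resisting moment is provided by the undrained shear strength acting along the arc:
M_R = c_u·L_a·R = 44·9.80·7.0 = 3018.4 kN·m/m
M_D = W·d = 410·3.03 = 1242.3 kN·m/m
FS = M_R / M_D = 3018.4 / 1242.3 = 2.430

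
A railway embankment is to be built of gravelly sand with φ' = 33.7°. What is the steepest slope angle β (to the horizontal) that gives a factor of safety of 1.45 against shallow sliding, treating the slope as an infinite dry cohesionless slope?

For an infinite dry cohesionless slope FS = tanφ'/tanβ, so tanβ = tanφ' / FS.
tanβ = tan33.7° / 1.45 = 0.6669 / 1.45 = 0.4599
β = arctan(0.4599) = 24.70°

β = 24.7°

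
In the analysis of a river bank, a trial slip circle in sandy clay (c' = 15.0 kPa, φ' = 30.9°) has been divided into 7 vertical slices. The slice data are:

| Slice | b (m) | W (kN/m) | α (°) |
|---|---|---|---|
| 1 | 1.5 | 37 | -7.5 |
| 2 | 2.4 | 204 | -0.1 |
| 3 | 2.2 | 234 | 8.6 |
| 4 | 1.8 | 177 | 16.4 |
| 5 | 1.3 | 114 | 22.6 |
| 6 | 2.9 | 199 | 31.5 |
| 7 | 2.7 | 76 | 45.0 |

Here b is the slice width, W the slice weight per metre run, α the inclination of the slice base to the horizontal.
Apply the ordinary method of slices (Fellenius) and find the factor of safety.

FS = 2.95

Ordinary method of slices: FS = Σ[c'·Δl_i + (W_i cosα_i)·tanφ'] / Σ W_i sinα_i, with Δl_i = b_i / cosα_i.
Slice 1: Δl = 1.5/cos(-7.5°) = 1.513 m; N'_1 = 37·cos(-7.5°) = 36.7; c'Δl = 22.69; W sinα = -4.8
Slice 2: Δl = 2.4/cos(-0.1°) = 2.400 m; N'_2 = 204·cos(-0.1°) = 204.0; c'Δl = 36.00; W sinα = -0.4
Slice 3: Δl = 2.2/cos8.6° = 2.225 m; N'_3 = 234·cos8.6° = 231.4; c'Δl = 33.38; W sinα = 35.0
Slice 4: Δl = 1.8/cos16.4° = 1.876 m; N'_4 = 177·cos16.4° = 169.8; c'Δl = 28.15; W sinα = 50.0
Slice 5: Δl = 1.3/cos22.6° = 1.408 m; N'_5 = 114·cos22.6° = 105.2; c'Δl = 21.12; W sinα = 43.8
Slice 6: Δl = 2.9/cos31.5° = 3.401 m; N'_6 = 199·cos31.5° = 169.7; c'Δl = 51.02; W sinα = 104.0
Slice 7: Δl = 2.7/cos45.0° = 3.818 m; N'_7 = 76·cos45.0° = 53.7; c'Δl = 57.28; W sinα = 53.7
Σc'Δl = 249.6 kN/m; ΣN' = 970.5 kN/m; ΣW sinα = 281.3 kN/m
Resisting = 249.6 + 970.5·tan30.9° = 249.6 + 580.8 = 830.5 kN/m
FS = 830.5 / 281.3 = 2.952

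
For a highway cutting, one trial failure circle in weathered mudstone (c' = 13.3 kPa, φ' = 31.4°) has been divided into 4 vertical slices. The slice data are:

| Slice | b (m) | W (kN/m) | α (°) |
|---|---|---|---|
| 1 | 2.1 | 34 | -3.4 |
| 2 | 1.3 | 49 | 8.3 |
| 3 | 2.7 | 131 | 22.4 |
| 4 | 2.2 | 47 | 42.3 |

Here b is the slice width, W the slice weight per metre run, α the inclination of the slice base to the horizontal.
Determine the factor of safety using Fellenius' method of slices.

FS = 3.11

Ordinary method of slices: FS = Σ[c'·Δl_i + (W_i cosα_i)·tanφ'] / Σ W_i sinα_i, with Δl_i = b_i / cosα_i.
Slice 1: Δl = 2.1/cos(-3.4°) = 2.104 m; N'_1 = 34·cos(-3.4°) = 33.9; c'Δl = 27.98; W sinα = -2.0
Slice 2: Δl = 1.3/cos8.3° = 1.314 m; N'_2 = 49·cos8.3° = 48.5; c'Δl = 17.47; W sinα = 7.1
Slice 3: Δl = 2.7/cos22.4° = 2.920 m; N'_3 = 131·cos22.4° = 121.1; c'Δl = 38.84; W sinα = 49.9
Slice 4: Δl = 2.2/cos42.3° = 2.974 m; N'_4 = 47·cos42.3° = 34.8; c'Δl = 39.56; W sinα = 31.6
Σc'Δl = 123.9 kN/m; ΣN' = 238.3 kN/m; ΣW sinα = 86.6 kN/m
Resisting = 123.9 + 238.3·tan31.4° = 123.9 + 145.5 = 269.3 kN/m
FS = 269.3 / 86.6 = 3.110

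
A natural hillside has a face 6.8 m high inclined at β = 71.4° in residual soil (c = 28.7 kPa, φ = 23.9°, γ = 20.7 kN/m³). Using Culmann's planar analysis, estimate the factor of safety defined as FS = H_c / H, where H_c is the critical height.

FS = 2.18

H_c = (4c/γ) · sinβ cosφ / [1 − cos(β − φ)]
    = (4·28.7/20.7) · sin71.4°·cos23.9° / [1 − cos47.5°]
    = 5.546 · 0.8665 / 0.3244 = 14.81 m
FS = H_c / H = 14.81 / 6.8 = 2.178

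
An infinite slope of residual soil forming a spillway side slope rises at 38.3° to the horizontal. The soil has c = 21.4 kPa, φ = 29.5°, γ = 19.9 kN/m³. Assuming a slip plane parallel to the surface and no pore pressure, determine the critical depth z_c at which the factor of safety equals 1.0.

Setting FS = 1.00 in FS = [c + γz cos²β tanφ] / [γz sinβ cosβ] and solving for z:
z = c / [γ cosβ (FS·sinβ − cosβ·tanφ)]
  = 21.4 / [19.9·cos38.3°·(1.00·sin38.3° − cos38.3°·tan29.5°)]
  = 21.4 / [19.9·0.7848·(1.00·0.6198 − 0.7848·0.5658)]
  = 21.4 / 2.7451 = 7.796 m

z_c = 7.80 m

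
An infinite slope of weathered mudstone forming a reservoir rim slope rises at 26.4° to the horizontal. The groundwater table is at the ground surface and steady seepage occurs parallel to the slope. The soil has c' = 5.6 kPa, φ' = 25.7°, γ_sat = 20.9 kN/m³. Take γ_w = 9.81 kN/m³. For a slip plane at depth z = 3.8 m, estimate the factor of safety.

With seepage parallel to the slope and the water table at the surface, the effective normal stress on the slip plane uses the buoyant unit weight γ' = γ_sat − γ_w while the driving shear stress uses γ_sat:
FS = [c' + γ' z cos²β tanφ'] / [γ_sat z sinβ cosβ]
γ' = 20.9 − 9.81 = 11.09 kN/m³
Numerator = 5.6 + 11.09·3.8·cos²26.4°·tan25.7° = 5.6 + 11.09·3.8·0.8023·0.4813 = 21.872 kPa
Denominator = 20.9·3.8·sin26.4°·cos26.4° = 20.9·3.8·0.4446·0.8957 = 31.630 kPa
FS = 21.872 / 31.630 = 0.691

FS = 0.69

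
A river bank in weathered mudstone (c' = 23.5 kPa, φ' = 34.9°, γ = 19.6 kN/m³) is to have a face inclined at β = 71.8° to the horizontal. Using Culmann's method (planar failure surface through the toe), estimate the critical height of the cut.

H_c = 18.65 m

Culmann's analysis gives the critical failure plane at α_cr = (β + φ')/2 = (71.8 + 34.9)/2 = 53.3°, and the critical height
H_c = (4c'/γ) · sinβ cosφ' / [1 − cos(β − φ')]
    = (4·23.5/19.6) · sin71.8°·cos34.9° / [1 − cos(36.9°)]
    = 4.796 · 0.9500·0.8202 / [1 − 0.7997]
    = 4.796 · 0.7791 / 0.2003
    = 18.65 m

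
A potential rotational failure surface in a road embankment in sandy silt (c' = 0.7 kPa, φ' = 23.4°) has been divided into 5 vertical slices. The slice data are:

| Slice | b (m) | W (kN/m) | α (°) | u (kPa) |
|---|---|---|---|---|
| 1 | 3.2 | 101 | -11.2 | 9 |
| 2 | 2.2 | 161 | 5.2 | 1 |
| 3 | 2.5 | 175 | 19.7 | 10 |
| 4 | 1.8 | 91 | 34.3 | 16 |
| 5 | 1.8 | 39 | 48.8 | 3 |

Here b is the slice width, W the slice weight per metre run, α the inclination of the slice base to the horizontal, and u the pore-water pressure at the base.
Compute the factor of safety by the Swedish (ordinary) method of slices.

FS = 1.43

Ordinary method of slices: FS = Σ[c'·Δl_i + (W_i cosα_i − u_i·Δl_i)·tanφ'] / Σ W_i sinα_i, with Δl_i = b_i / cosα_i.
Slice 1: Δl = 3.2/cos(-11.2°) = 3.262 m; N'_1 = 101·cos(-11.2°) − 9·3.262 = 69.7; c'Δl = 2.28; W sinα = -19.6
Slice 2: Δl = 2.2/cos5.2° = 2.209 m; N'_2 = 161·cos5.2° − 1·2.209 = 158.1; c'Δl = 1.55; W sinα = 14.6
Slice 3: Δl = 2.5/cos19.7° = 2.655 m; N'_3 = 175·cos19.7° − 10·2.655 = 138.2; c'Δl = 1.86; W sinα = 59.0
Slice 4: Δl = 1.8/cos34.3° = 2.179 m; N'_4 = 91·cos34.3° − 16·2.179 = 40.3; c'Δl = 1.53; W sinα = 51.3
Slice 5: Δl = 1.8/cos48.8° = 2.733 m; N'_5 = 39·cos48.8° − 3·2.733 = 17.5; c'Δl = 1.91; W sinα = 29.3
Σc'Δl = 9.1 kN/m; ΣN' = 423.9 kN/m; ΣW sinα = 134.6 kN/m
Resisting = 9.1 + 423.9·tan23.4° = 9.1 + 183.4 = 192.5 kN/m
FS = 192.5 / 134.6 = 1.431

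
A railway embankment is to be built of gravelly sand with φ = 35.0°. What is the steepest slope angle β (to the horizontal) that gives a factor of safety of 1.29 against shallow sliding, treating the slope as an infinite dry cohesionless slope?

β = 28.5°

For an infinite dry cohesionless slope FS = tanφ/tanβ, so tanβ = tanφ / FS.
tanβ = tan35.0° / 1.29 = 0.7002 / 1.29 = 0.5428
β = arctan(0.5428) = 28.49°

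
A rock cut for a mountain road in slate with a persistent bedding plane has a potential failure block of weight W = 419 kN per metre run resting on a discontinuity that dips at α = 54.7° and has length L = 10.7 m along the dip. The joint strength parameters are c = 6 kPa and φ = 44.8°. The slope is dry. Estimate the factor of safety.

Resolving the block weight along and normal to the plane and applying the Mohr–Coulomb strength on the joint:
N' = W cosα = 419·cos54.7° = 242.1 kN/m
Driving force T = W sinα = 419·sin54.7° = 342.0 kN/m
Resisting force R = c·L + N'·tanφ = 6·10.7 + 242.1·tan44.8° = 64.2 + 240.4 = 304.6 kN/m
FS = R / T = 304.6 / 342.0 = 0.891

FS = 0.89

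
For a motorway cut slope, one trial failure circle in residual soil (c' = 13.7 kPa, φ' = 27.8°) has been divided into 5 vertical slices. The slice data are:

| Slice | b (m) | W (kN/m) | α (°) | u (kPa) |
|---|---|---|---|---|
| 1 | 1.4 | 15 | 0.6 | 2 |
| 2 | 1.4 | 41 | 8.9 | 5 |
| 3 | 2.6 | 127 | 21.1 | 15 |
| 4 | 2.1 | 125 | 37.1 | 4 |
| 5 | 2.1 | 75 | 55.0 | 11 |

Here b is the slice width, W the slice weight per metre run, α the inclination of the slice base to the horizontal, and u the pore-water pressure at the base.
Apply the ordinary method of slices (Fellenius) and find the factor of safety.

Ordinary method of slices: FS = Σ[c'·Δl_i + (W_i cosα_i − u_i·Δl_i)·tanφ'] / Σ W_i sinα_i, with Δl_i = b_i / cosα_i.
Slice 1: Δl = 1.4/cos0.6° = 1.400 m; N'_1 = 15·cos0.6° − 2·1.400 = 12.2; c'Δl = 19.18; W sinα = 0.2
Slice 2: Δl = 1.4/cos8.9° = 1.417 m; N'_2 = 41·cos8.9° − 5·1.417 = 33.4; c'Δl = 19.41; W sinα = 6.3
Slice 3: Δl = 2.6/cos21.1° = 2.787 m; N'_3 = 127·cos21.1° − 15·2.787 = 76.7; c'Δl = 38.18; W sinα = 45.7
Slice 4: Δl = 2.1/cos37.1° = 2.633 m; N'_4 = 125·cos37.1° − 4·2.633 = 89.2; c'Δl = 36.07; W sinα = 75.4
Slice 5: Δl = 2.1/cos55.0° = 3.661 m; N'_5 = 75·cos55.0° − 11·3.661 = 2.7; c'Δl = 50.16; W sinα = 61.4
Σc'Δl = 163.0 kN/m; ΣN' = 214.2 kN/m; ΣW sinα = 189.1 kN/m
Resisting = 163.0 + 214.2·tan27.8° = 163.0 + 112.9 = 275.9 kN/m
FS = 275.9 / 189.1 = 1.460

FS = 1.46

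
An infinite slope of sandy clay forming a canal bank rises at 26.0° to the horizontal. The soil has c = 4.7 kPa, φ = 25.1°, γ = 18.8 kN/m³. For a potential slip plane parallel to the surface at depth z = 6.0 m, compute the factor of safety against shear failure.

For an infinite slope with a slip plane parallel to the surface (no pore pressure): FS = [c + γz cos²β tanφ] / [γz sinβ cosβ].
γz = 18.8·6.0 = 112.80 kN/m²
Numerator = 4.7 + 112.80·cos²26.0°·tan25.1° = 4.7 + 112.80·0.8078·0.4684 = 47.385 kPa
Denominator = 112.80·sin26.0°·cos26.0° = 112.80·0.4384·0.8988 = 44.444 kPa
FS = 47.385 / 44.444 = 1.066

FS = 1.07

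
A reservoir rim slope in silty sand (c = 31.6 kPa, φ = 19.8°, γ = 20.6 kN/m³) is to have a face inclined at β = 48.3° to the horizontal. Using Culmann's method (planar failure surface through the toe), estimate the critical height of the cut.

H_c = 35.57 m

Culmann's analysis gives the critical failure plane at α_cr = (β + φ)/2 = (48.3 + 19.8)/2 = 34.0°, and the critical height
H_c = (4c/γ) · sinβ cosφ / [1 − cos(β − φ)]
    = (4·31.6/20.6) · sin48.3°·cos19.8° / [1 − cos(28.5°)]
    = 6.136 · 0.7466·0.9409 / [1 − 0.8788]
    = 6.136 · 0.7025 / 0.1212
    = 35.57 m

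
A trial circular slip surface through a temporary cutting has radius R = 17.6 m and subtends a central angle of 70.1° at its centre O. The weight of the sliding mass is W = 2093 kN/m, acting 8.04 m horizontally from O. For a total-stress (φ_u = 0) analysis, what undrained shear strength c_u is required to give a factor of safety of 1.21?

FS = c_u·L_a·R / (W·d), so c_u = FS·W·d / (L_a·R).
Arc length L_a = R·θ = 17.6·(70.1°·π/180) = 17.6·1.2235 = 21.53 m
c_u = 1.21·2093·8.04 / (21.53·17.6) = 20361.5 / 378.98 = 53.73 kPa

c_u = 53.7 kPa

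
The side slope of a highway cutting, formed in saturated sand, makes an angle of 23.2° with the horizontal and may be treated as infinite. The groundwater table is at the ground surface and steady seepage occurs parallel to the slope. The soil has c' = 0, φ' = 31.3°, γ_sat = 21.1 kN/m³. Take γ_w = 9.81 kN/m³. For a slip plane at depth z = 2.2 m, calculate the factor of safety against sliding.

With seepage parallel to the slope and the water table at the surface, the effective normal stress on the slip plane uses the buoyant unit weight γ' = γ_sat − γ_w while the driving shear stress uses γ_sat:
FS = [c' + γ' z cos²β tanφ'] / [γ_sat z sinβ cosβ]
(For c' = 0 this reduces to FS = (γ'/γ_sat)·tanφ'/tanβ.)
γ' = 21.1 − 9.81 = 11.29 kN/m³
Numerator = 0.0 + 11.29·2.2·cos²23.2°·tan31.3° = 0.0 + 11.29·2.2·0.8448·0.6080 = 12.758 kPa
Denominator = 21.1·2.2·sin23.2°·cos23.2° = 21.1·2.2·0.3939·0.9191 = 16.808 kPa
FS = 12.758 / 16.808 = 0.759

FS = 0.76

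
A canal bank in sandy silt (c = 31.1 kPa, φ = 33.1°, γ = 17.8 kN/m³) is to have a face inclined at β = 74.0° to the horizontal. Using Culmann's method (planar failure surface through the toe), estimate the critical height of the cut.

H_c = 23.05 m

Culmann's analysis gives the critical failure plane at α_cr = (β + φ)/2 = (74.0 + 33.1)/2 = 53.5°, and the critical height
H_c = (4c/γ) · sinβ cosφ / [1 − cos(β − φ)]
    = (4·31.1/17.8) · sin74.0°·cos33.1° / [1 − cos(40.9°)]
    = 6.989 · 0.9613·0.8377 / [1 − 0.7559]
    = 6.989 · 0.8053 / 0.2441
    = 23.05 m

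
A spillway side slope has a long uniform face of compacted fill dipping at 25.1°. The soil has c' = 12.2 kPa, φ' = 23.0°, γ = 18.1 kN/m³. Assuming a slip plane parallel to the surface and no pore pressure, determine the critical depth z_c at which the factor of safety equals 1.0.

Setting FS = 1.00 in FS = [c' + γz cos²β tanφ'] / [γz sinβ cosβ] and solving for z:
z = c' / [γ cosβ (FS·sinβ − cosβ·tanφ')]
  = 12.2 / [18.1·cos25.1°·(1.00·sin25.1° − cos25.1°·tan23.0°)]
  = 12.2 / [18.1·0.9056·(1.00·0.4242 − 0.9056·0.4245)]
  = 12.2 / 0.6525 = 18.698 m

z_c = 18.70 m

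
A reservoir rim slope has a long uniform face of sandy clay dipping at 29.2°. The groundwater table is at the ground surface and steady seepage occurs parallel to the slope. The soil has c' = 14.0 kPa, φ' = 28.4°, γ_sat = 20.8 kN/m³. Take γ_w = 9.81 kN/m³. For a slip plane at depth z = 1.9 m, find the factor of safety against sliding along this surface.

With seepage parallel to the slope and the water table at the surface, the effective normal stress on the slip plane uses the buoyant unit weight γ' = γ_sat − γ_w while the driving shear stress uses γ_sat:
FS = [c' + γ' z cos²β tanφ'] / [γ_sat z sinβ cosβ]
γ' = 20.8 − 9.81 = 10.99 kN/m³
Numerator = 14.0 + 10.99·1.9·cos²29.2°·tan28.4° = 14.0 + 10.99·1.9·0.7620·0.5407 = 22.603 kPa
Denominator = 20.8·1.9·sin29.2°·cos29.2° = 20.8·1.9·0.4879·0.8729 = 16.830 kPa
FS = 22.603 / 16.830 = 1.343

FS = 1.34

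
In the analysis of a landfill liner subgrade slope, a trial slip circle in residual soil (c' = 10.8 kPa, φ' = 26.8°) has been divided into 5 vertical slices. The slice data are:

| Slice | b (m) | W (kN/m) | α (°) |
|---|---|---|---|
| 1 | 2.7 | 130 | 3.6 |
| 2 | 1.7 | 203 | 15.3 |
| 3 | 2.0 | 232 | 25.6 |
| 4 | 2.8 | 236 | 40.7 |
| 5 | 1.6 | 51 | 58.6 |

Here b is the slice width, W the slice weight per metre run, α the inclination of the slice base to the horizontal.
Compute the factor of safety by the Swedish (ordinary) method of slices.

Ordinary method of slices: FS = Σ[c'·Δl_i + (W_i cosα_i)·tanφ'] / Σ W_i sinα_i, with Δl_i = b_i / cosα_i.
Slice 1: Δl = 2.7/cos3.6° = 2.705 m; N'_1 = 130·cos3.6° = 129.7; c'Δl = 29.22; W sinα = 8.2
Slice 2: Δl = 1.7/cos15.3° = 1.762 m; N'_2 = 203·cos15.3° = 195.8; c'Δl = 19.03; W sinα = 53.6
Slice 3: Δl = 2.0/cos25.6° = 2.218 m; N'_3 = 232·cos25.6° = 209.2; c'Δl = 23.95; W sinα = 100.2
Slice 4: Δl = 2.8/cos40.7° = 3.693 m; N'_4 = 236·cos40.7° = 178.9; c'Δl = 39.89; W sinα = 153.9
Slice 5: Δl = 1.6/cos58.6° = 3.071 m; N'_5 = 51·cos58.6° = 26.6; c'Δl = 33.17; W sinα = 43.5
Σc'Δl = 145.3 kN/m; ΣN' = 740.3 kN/m; ΣW sinα = 359.4 kN/m
Resisting = 145.3 + 740.3·tan26.8° = 145.3 + 373.9 = 519.2 kN/m
FS = 519.2 / 359.4 = 1.445

FS = 1.44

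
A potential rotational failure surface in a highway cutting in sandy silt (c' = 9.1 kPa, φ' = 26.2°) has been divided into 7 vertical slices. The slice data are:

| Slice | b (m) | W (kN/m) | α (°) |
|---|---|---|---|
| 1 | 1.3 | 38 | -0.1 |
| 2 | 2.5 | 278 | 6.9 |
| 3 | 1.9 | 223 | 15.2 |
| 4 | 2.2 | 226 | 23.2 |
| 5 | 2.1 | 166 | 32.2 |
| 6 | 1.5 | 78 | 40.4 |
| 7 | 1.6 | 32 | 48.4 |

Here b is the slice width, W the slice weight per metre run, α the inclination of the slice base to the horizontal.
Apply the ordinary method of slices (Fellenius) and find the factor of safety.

FS = 1.77

Ordinary method of slices: FS = Σ[c'·Δl_i + (W_i cosα_i)·tanφ'] / Σ W_i sinα_i, with Δl_i = b_i / cosα_i.
Slice 1: Δl = 1.3/cos(-0.1°) = 1.300 m; N'_1 = 38·cos(-0.1°) = 38.0; c'Δl = 11.83; W sinα = -0.1
Slice 2: Δl = 2.5/cos6.9° = 2.518 m; N'_2 = 278·cos6.9° = 276.0; c'Δl = 22.92; W sinα = 33.4
Slice 3: Δl = 1.9/cos15.2° = 1.969 m; N'_3 = 223·cos15.2° = 215.2; c'Δl = 17.92; W sinα = 58.5
Slice 4: Δl = 2.2/cos23.2° = 2.394 m; N'_4 = 226·cos23.2° = 207.7; c'Δl = 21.78; W sinα = 89.0
Slice 5: Δl = 2.1/cos32.2° = 2.482 m; N'_5 = 166·cos32.2° = 140.5; c'Δl = 22.58; W sinα = 88.5
Slice 6: Δl = 1.5/cos40.4° = 1.970 m; N'_6 = 78·cos40.4° = 59.4; c'Δl = 17.92; W sinα = 50.6
Slice 7: Δl = 1.6/cos48.4° = 2.410 m; N'_7 = 32·cos48.4° = 21.2; c'Δl = 21.93; W sinα = 23.9
Σc'Δl = 136.9 kN/m; ΣN' = 958.0 kN/m; ΣW sinα = 343.8 kN/m
Resisting = 136.9 + 958.0·tan26.2° = 136.9 + 471.4 = 608.3 kN/m
FS = 608.3 / 343.8 = 1.769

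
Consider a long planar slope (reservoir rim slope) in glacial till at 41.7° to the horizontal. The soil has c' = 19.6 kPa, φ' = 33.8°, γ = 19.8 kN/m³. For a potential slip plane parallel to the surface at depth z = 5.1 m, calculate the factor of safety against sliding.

FS = 1.14

For an infinite slope with a slip plane parallel to the surface (no pore pressure): FS = [c' + γz cos²β tanφ'] / [γz sinβ cosβ].
γz = 19.8·5.1 = 100.98 kN/m²
Numerator = 19.6 + 100.98·cos²41.7°·tan33.8° = 19.6 + 100.98·0.5575·0.6694 = 57.285 kPa
Denominator = 100.98·sin41.7°·cos41.7° = 100.98·0.6652·0.7466 = 50.155 kPa
FS = 57.285 / 50.155 = 1.142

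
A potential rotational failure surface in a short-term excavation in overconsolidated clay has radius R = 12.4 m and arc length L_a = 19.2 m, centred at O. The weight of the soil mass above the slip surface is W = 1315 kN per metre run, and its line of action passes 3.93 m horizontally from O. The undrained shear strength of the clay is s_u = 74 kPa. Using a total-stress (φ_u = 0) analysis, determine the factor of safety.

FS = 3.41

Taking moments about the centre O, the resisting moment is provided by the undrained shear strength acting along the arc:
M_R = s_u·L_a·R = 74·19.20·12.4 = 17617.9 kN·m/m
M_D = W·d = 1315·3.93 = 5167.9 kN·m/m
FS = M_R / M_D = 17617.9 / 5167.9 = 3.409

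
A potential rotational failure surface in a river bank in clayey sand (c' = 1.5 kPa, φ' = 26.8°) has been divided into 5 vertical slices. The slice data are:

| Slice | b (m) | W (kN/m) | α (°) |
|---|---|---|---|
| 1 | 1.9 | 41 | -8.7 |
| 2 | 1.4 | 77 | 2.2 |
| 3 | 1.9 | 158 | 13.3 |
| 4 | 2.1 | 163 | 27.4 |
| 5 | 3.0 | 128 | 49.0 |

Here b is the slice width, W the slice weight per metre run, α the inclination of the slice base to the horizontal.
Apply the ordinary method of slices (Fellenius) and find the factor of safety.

Ordinary method of slices: FS = Σ[c'·Δl_i + (W_i cosα_i)·tanφ'] / Σ W_i sinα_i, with Δl_i = b_i / cosα_i.
Slice 1: Δl = 1.9/cos(-8.7°) = 1.922 m; N'_1 = 41·cos(-8.7°) = 40.5; c'Δl = 2.88; W sinα = -6.2
Slice 2: Δl = 1.4/cos2.2° = 1.401 m; N'_2 = 77·cos2.2° = 76.9; c'Δl = 2.10; W sinα = 3.0
Slice 3: Δl = 1.9/cos13.3° = 1.952 m; N'_3 = 158·cos13.3° = 153.8; c'Δl = 2.93; W sinα = 36.3
Slice 4: Δl = 2.1/cos27.4° = 2.365 m; N'_4 = 163·cos27.4° = 144.7; c'Δl = 3.55; W sinα = 75.0
Slice 5: Δl = 3.0/cos49.0° = 4.573 m; N'_5 = 128·cos49.0° = 84.0; c'Δl = 6.86; W sinα = 96.6
Σc'Δl = 18.3 kN/m; ΣN' = 499.9 kN/m; ΣW sinα = 204.7 kN/m
Resisting = 18.3 + 499.9·tan26.8° = 18.3 + 252.5 = 270.8 kN/m
FS = 270.8 / 204.7 = 1.323

FS = 1.32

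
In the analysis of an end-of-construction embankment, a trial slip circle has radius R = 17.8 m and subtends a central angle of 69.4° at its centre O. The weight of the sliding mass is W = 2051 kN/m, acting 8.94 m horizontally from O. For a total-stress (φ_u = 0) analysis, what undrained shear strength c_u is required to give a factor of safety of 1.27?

FS = c_u·L_a·R / (W·d), so c_u = FS·W·d / (L_a·R).
Arc length L_a = R·θ = 17.8·(69.4°·π/180) = 17.8·1.2113 = 21.56 m
c_u = 1.27·2051·8.94 / (21.56·17.8) = 23286.6 / 383.78 = 60.68 kPa

c_u = 60.7 kPa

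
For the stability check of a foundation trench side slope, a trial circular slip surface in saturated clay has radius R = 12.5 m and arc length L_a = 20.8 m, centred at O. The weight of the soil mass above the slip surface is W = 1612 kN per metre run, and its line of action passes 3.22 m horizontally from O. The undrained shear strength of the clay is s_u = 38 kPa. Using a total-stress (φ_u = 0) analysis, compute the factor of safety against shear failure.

Taking moments about the centre O, the resisting moment is provided by the undrained shear strength acting along the arc:
M_R = s_u·L_a·R = 38·20.80·12.5 = 9880.0 kN·m/m
M_D = W·d = 1612·3.22 = 5190.6 kN·m/m
FS = M_R / M_D = 9880.0 / 5190.6 = 1.903

FS = 1.90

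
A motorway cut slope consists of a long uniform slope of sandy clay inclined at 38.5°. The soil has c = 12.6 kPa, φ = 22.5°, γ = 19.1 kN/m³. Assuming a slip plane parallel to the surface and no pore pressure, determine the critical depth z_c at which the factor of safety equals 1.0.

z_c = 2.83 m

Setting FS = 1.00 in FS = [c + γz cos²β tanφ] / [γz sinβ cosβ] and solving for z:
z = c / [γ cosβ (FS·sinβ − cosβ·tanφ)]
  = 12.6 / [19.1·cos38.5°·(1.00·sin38.5° − cos38.5°·tan22.5°)]
  = 12.6 / [19.1·0.7826·(1.00·0.6225 − 0.7826·0.4142)]
  = 12.6 / 4.4596 = 2.825 m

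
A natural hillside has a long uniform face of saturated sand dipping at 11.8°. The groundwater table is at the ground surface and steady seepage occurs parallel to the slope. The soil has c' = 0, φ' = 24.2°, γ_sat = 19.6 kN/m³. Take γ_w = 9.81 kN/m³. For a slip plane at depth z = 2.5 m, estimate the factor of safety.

With seepage parallel to the slope and the water table at the surface, the effective normal stress on the slip plane uses the buoyant unit weight γ' = γ_sat − γ_w while the driving shear stress uses γ_sat:
FS = [c' + γ' z cos²β tanφ'] / [γ_sat z sinβ cosβ]
(For c' = 0 this reduces to FS = (γ'/γ_sat)·tanφ'/tanβ.)
γ' = 19.6 − 9.81 = 9.79 kN/m³
Numerator = 0.0 + 9.79·2.5·cos²11.8°·tan24.2° = 0.0 + 9.79·2.5·0.9582·0.4494 = 10.540 kPa
Denominator = 19.6·2.5·sin11.8°·cos11.8° = 19.6·2.5·0.2045·0.9789 = 9.809 kPa
FS = 10.540 / 9.809 = 1.075

FS = 1.07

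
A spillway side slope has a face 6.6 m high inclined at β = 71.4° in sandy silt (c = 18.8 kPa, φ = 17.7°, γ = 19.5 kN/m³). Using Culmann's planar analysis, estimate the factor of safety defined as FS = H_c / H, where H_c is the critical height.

H_c = (4c/γ) · sinβ cosφ / [1 − cos(β − φ)]
    = (4·18.8/19.5) · sin71.4°·cos17.7° / [1 − cos53.7°]
    = 3.856 · 0.9029 / 0.4080 = 8.53 m
FS = H_c / H = 8.53 / 6.6 = 1.293

FS = 1.29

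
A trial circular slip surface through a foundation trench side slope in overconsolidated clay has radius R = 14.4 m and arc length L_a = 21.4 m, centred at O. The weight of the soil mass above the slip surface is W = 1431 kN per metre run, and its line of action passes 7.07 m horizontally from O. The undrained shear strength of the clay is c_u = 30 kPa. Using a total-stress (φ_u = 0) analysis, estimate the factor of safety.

FS = 0.91

Taking moments about the centre O, the resisting moment is provided by the undrained shear strength acting along the arc:
M_R = c_u·L_a·R = 30·21.40·14.4 = 9244.8 kN·m/m
M_D = W·d = 1431·7.07 = 10117.2 kN·m/m
FS = M_R / M_D = 9244.8 / 10117.2 = 0.914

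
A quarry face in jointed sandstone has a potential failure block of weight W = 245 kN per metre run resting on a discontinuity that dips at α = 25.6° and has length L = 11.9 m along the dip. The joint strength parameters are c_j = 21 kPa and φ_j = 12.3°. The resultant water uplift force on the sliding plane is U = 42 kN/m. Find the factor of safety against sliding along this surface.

FS = 2.73

Resolving the block weight along and normal to the plane and applying the Mohr–Coulomb strength on the joint:
N' = W cosα − U = 245·cos25.6° − 42 = 178.9 kN/m
Driving force T = W sinα = 245·sin25.6° = 105.9 kN/m
Resisting force R = c_j·L + N'·tanφ_j = 21·11.9 + 178.9·tan12.3° = 249.9 + 39.0 = 288.9 kN/m
FS = R / T = 288.9 / 105.9 = 2.729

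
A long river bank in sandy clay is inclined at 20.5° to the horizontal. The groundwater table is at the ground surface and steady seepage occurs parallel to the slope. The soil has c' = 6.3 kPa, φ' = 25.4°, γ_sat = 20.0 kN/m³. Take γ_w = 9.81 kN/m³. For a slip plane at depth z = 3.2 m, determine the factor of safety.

With seepage parallel to the slope and the water table at the surface, the effective normal stress on the slip plane uses the buoyant unit weight γ' = γ_sat − γ_w while the driving shear stress uses γ_sat:
FS = [c' + γ' z cos²β tanφ'] / [γ_sat z sinβ cosβ]
γ' = 20.0 − 9.81 = 10.19 kN/m³
Numerator = 6.3 + 10.19·3.2·cos²20.5°·tan25.4° = 6.3 + 10.19·3.2·0.8774·0.4748 = 19.884 kPa
Denominator = 20.0·3.2·sin20.5°·cos20.5° = 20.0·3.2·0.3502·0.9367 = 20.994 kPa
FS = 19.884 / 20.994 = 0.947

FS = 0.95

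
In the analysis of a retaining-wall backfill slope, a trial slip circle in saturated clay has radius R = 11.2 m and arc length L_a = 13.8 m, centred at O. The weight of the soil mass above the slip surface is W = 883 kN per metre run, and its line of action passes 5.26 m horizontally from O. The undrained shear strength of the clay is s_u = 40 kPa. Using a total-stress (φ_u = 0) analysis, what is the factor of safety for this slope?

Taking moments about the centre O, the resisting moment is provided by the undrained shear strength acting along the arc:
M_R = s_u·L_a·R = 40·13.80·11.2 = 6182.4 kN·m/m
M_D = W·d = 883·5.26 = 4644.6 kN·m/m
FS = M_R / M_D = 6182.4 / 4644.6 = 1.331

FS = 1.33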